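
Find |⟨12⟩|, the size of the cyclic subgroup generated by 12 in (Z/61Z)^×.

The order of 12 must divide φ(61) = 61 − 1 = 60 = 2^2 · 3 · 5.
Divisors of 60: 1, 2, 3, 4, 5, 6, 10, 12, 15, 20, 30, 60.
Test each divisor d:
12^1 ≡ 12
12^2 ≡ 22
12^3 ≡ 20
12^4 ≡ 57
12^5 ≡ 13
12^6 ≡ 34
12^10 ≡ 47
12^12 ≡ 58
12^15 ≡ 1
The smallest such exponent is 15, so the order of 12 is 15.

15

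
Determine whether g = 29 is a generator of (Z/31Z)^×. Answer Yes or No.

No

φ(31) = 31 − 1 = 30 = 2 · 3 · 5.
29 is a primitive root mod 31 iff 29^(φ(31)/q) ≢ 1 for every prime q | φ(31), i.e. q ∈ {2, 3, 5}.
29^15 ≡ 30 (mod 31)  [q = 2: ≢ 1 ✓]
29^10 ≡ 1 (mod 31)  [q = 3: ≡ 1 ✗]
29^6 ≡ 2 (mod 31)  [q = 5: ≢ 1 ✓]
The check at q = 3 fails, so 29 generates a proper subgroup.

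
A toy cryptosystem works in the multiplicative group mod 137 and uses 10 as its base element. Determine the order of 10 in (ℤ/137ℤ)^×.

By Lagrange's theorem, ord_137(10) divides φ(137) = 137 − 1 = 136 = 2^3 · 17.
Divisors of 136: 1, 2, 4, 8, 17, 34, 68, 136.
Evaluate successive powers at the divisors of 136:
10^1 ≡ 10 (mod 137)
10^2 ≡ 100 (mod 137)
10^4 ≡ 136 (mod 137)
10^8 ≡ 1 (mod 137) ✓
Hence ord(10) = 8.

8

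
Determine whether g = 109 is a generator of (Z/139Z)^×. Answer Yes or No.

φ(139) = 139 − 1 = 138 = 2 · 3 · 23.
It suffices to check that the order of 109 is not a proper divisor of 138: compute 109^(138/q) for q ∈ {2, 3, 23}.
109^69 ≡ 138 (mod 139)  [q = 2: ≢ 1 ✓]
109^46 ≡ 42 (mod 139)  [q = 3: ≢ 1 ✓]
109^6 ≡ 44 (mod 139)  [q = 23: ≢ 1 ✓]
None equal 1, so ord_139(109) = 138: 109 is a primitive root.

Yes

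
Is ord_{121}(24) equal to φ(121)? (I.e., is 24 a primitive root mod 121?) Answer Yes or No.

Yes

φ(121) = φ(11^2) = 11·(11−1) = 110 = 2 · 5 · 11.
It suffices to check that the order of 24 is not a proper divisor of 110: compute 24^(110/q) for q ∈ {2, 5, 11}.
24^55 ≡ 120 (mod 121)  [q = 2: ≢ 1 ✓]
24^22 ≡ 81 (mod 121)  [q = 5: ≢ 1 ✓]
24^10 ≡ 45 (mod 121)  [q = 11: ≢ 1 ✓]
All checks pass, so 24 has order 110 and is a primitive root modulo 121.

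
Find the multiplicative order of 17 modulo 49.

ord(17) | φ(49) = φ(7^2) = 7·(7−1) = 42 = 2 · 3 · 7.
Divisors of 42: 1, 2, 3, 6, 7, 14, 21, 42.
Test each divisor d:
17^1 ≡ 17 (mod 49)
17^2 ≡ 44 (mod 49)
17^3 ≡ 13 (mod 49)
17^6 ≡ 22 (mod 49)
17^7 ≡ 31 (mod 49)
17^14 ≡ 30 (mod 49)
17^21 ≡ 48 (mod 49)
17^42 ≡ 1 (mod 49) ✓
So ord_49(17) = 42.

42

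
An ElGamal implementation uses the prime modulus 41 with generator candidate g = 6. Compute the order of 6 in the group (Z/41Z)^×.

Since 6 ∈ (Z/41Z)^×, its order divides φ(41) = 41 − 1 = 40 = 2^3 · 5.
Divisors of 40: 1, 2, 4, 5, 8, 10, 20, 40.
Compute 6^d (mod 41) for the divisors d until we hit 1:
6^1 ≡ 6
6^2 ≡ 36
6^4 ≡ 25
6^5 ≡ 27
6^8 ≡ 10
6^10 ≡ 32
6^20 ≡ 40
6^40 ≡ 1
Hence ord(6) = 40.

40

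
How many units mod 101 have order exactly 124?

φ(101) = 101 − 1 = 100 = 2^2 · 5^2.
Since (Z/101Z)^× is cyclic of order 100, the number of elements of order d is φ(d) when d | 100 and 0 otherwise.
Here 100 is not a multiple of 124, so there are no elements of order 124.

0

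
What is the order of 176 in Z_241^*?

48

By Lagrange's theorem, ord_241(176) divides φ(241) = 241 − 1 = 240 = 2^4 · 3 · 5.
Divisors of 240: 1, 2, 3, 4, 5, 6, 8, 10, 12, 15, 16, 20, 24, 30, 40, 48, 60, 80, 120, 240.
Evaluate successive powers at the divisors of 240:
176^1 ≡ 176 (mod 241)
176^2 ≡ 128 (mod 241)
176^3 ≡ 115 (mod 241)
176^4 ≡ 237 (mod 241)
176^5 ≡ 19 (mod 241)
176^6 ≡ 211 (mod 241)
176^8 ≡ 16 (mod 241)
176^10 ≡ 120 (mod 241)
176^12 ≡ 177 (mod 241)
176^15 ≡ 111 (mod 241)
176^16 ≡ 15 (mod 241)
176^20 ≡ 181 (mod 241)
176^24 ≡ 240 (mod 241)
176^30 ≡ 30 (mod 241)
176^40 ≡ 226 (mod 241)
176^48 ≡ 1 (mod 241) ✓
The smallest such exponent is 48, so the order of 176 is 48.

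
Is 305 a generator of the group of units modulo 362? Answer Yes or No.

Yes

φ(362) = φ(2)·φ(181) = 1·180 = 180 = 2^2 · 3^2 · 5.
305 is a primitive root mod 362 iff 305^(φ(362)/q) ≢ 1 for every prime q | φ(362), i.e. q ∈ {2, 3, 5}.
305^90 ≡ 361 (mod 362)  [q = 2: ≢ 1 ✓]
305^60 ≡ 313 (mod 362)  [q = 3: ≢ 1 ✓]
305^36 ≡ 59 (mod 362)  [q = 5: ≢ 1 ✓]
All checks pass, so 305 has order 180 and is a primitive root modulo 362.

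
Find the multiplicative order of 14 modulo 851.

ord(14) | φ(851) = φ(23·37) = (23−1)·(37−1) = 22·36 = 792 = 2^3 · 3^2 · 11.
Divisors of 792: 1, 2, 3, 4, 6, 8, 9, 11, 12, 18, 22, 24, 33, 36, 44, 66, 72, 88, 99, 132, 198, 264, 396, 792.
Check 14^d mod 851 for each divisor in increasing order:
14^1 ≡ 14
14^2 ≡ 196
14^3 ≡ 191
14^4 ≡ 121
14^6 ≡ 739
14^8 ≡ 174
14^9 ≡ 734
14^11 ≡ 45
14^12 ≡ 630
14^18 ≡ 73
14^22 ≡ 323
14^24 ≡ 334
14^33 ≡ 68
14^36 ≡ 223
14^44 ≡ 507
14^66 ≡ 369
14^72 ≡ 371
14^88 ≡ 47
14^99 ≡ 413
14^132 ≡ 1
So ord_851(14) = 132.

132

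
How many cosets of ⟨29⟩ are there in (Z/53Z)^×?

2

Since 29 ∈ (Z/53Z)^×, its order divides φ(53) = 53 − 1 = 52 = 2^2 · 13.
Divisors of 52: 1, 2, 4, 13, 26, 52.
Test each divisor d:
29^1 ≡ 29
29^2 ≡ 46
29^4 ≡ 49
29^13 ≡ 52
29^26 ≡ 1
So ord_53(29) = 26, hence |⟨29⟩| = 26.
The index is φ(53) / ord(29) = 52 / 26 = 2.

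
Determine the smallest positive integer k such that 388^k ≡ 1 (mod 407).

180

By Lagrange's theorem, ord_407(388) divides φ(407) = φ(11·37) = (11−1)·(37−1) = 10·36 = 360 = 2^3 · 3^2 · 5.
Divisors of 360: 1, 2, 3, 4, 5, 6, 8, 9, 10, 12, 15, 18, 20, 24, 30, 36, 40, 45, 60, 72, 90, 120, 180, 360.
Test each divisor d:
388^1 ≡ 388 (mod 407)
388^2 ≡ 361 (mod 407)
388^3 ≡ 60 (mod 407)
388^4 ≡ 81 (mod 407)
388^5 ≡ 89 (mod 407)
388^6 ≡ 344 (mod 407)
388^8 ≡ 49 (mod 407)
388^9 ≡ 290 (mod 407)
388^10 ≡ 188 (mod 407)
388^12 ≡ 306 (mod 407)
388^15 ≡ 45 (mod 407)
388^18 ≡ 258 (mod 407)
388^20 ≡ 342 (mod 407)
388^24 ≡ 26 (mod 407)
388^30 ≡ 397 (mod 407)
388^36 ≡ 223 (mod 407)
388^40 ≡ 155 (mod 407)
388^45 ≡ 364 (mod 407)
388^60 ≡ 100 (mod 407)
388^72 ≡ 75 (mod 407)
388^90 ≡ 221 (mod 407)
388^120 ≡ 232 (mod 407)
388^180 ≡ 1 (mod 407) ✓
The smallest such exponent is 180, so the order of 388 is 180.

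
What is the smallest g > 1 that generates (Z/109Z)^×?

6

φ(109) = 109 − 1 = 108 = 2^2 · 3^3.
Test candidates g = 2, 3, … against the prime factors q ∈ {2, 3} of φ(109): g is a generator iff g^(108/q) ≢ 1 for every such q.
g = 2: 2^54 ≡ 108; 2^36 ≡ 1 — hits 1, so not a primitive root.
g = 3: 3^54 ≡ 1 — hits 1, so not a primitive root.
g = 4: 4^54 ≡ 1 — hits 1, so not a primitive root.
g = 5: 5^54 ≡ 1 — hits 1, so not a primitive root.
g = 6: 6^54 ≡ 108; 6^36 ≡ 63 — none is 1, so 6 is a primitive root.
The smallest primitive root modulo 109 is 6.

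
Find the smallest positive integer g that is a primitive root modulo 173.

2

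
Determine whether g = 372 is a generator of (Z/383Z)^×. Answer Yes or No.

φ(383) = 383 − 1 = 382 = 2 · 191.
An element g generates (Z/383Z)^× iff g^(382/q) ≢ 1 (mod 383) for each prime q ∈ {2, 191}.
372^191 ≡ 1 (mod 383)  [q = 2: ≡ 1 ✗]
372^2 ≡ 121 (mod 383)  [q = 191: ≢ 1 ✓]
Since 372^191 ≡ 1, the order of 372 divides 191 < 382, so 372 is not a primitive root.

No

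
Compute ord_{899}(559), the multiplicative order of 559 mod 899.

28

Since 559 ∈ (Z/899Z)^×, its order divides φ(899) = φ(29·31) = (29−1)·(31−1) = 28·30 = 840 = 2^3 · 3 · 5 · 7.
Divisors of 840: 1, 2, 3, 4, 5, 6, 7, 8, 10, 12, 14, 15, 20, 21, 24, 28, 30, 35, 40, 42, 56, 60, 70, 84, 105, 120, 140, 168, 210, 280, 420, 840.
Test each divisor d:
559^1 ≡ 559 (mod 899)
559^2 ≡ 528 (mod 899)
559^3 ≡ 280 (mod 899)
559^4 ≡ 94 (mod 899)
559^5 ≡ 404 (mod 899)
559^6 ≡ 187 (mod 899)
559^7 ≡ 249 (mod 899)
559^8 ≡ 745 (mod 899)
559^10 ≡ 497 (mod 899)
559^12 ≡ 807 (mod 899)
559^14 ≡ 869 (mod 899)
559^15 ≡ 311 (mod 899)
559^20 ≡ 683 (mod 899)
559^21 ≡ 621 (mod 899)
559^24 ≡ 373 (mod 899)
559^28 ≡ 1 (mod 899) ✓
Therefore the multiplicative order of 559 modulo 899 is 28.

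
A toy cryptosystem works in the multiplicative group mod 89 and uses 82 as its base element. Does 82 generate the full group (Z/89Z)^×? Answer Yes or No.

Yes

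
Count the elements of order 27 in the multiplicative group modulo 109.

18

φ(109) = 109 − 1 = 108 = 2^2 · 3^3.
In a cyclic group of order 108, there are φ(d) elements of order d for each divisor d of 108, and zero for non-divisors.
27 = 3^3 divides 108, and φ(27) = 18.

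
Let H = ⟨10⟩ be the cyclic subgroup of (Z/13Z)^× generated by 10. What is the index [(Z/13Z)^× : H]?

By Lagrange's theorem, ord_13(10) divides φ(13) = 13 − 1 = 12 = 2^2 · 3.
Divisors of 12: 1, 2, 3, 4, 6, 12.
Check 10^d mod 13 for each divisor in increasing order:
10^1 ≡ 10 (mod 13)
10^2 ≡ 9 (mod 13)
10^3 ≡ 12 (mod 13)
10^4 ≡ 3 (mod 13)
10^6 ≡ 1 (mod 13) ✓
So ord_13(10) = 6, hence |⟨10⟩| = 6.
Index = |(Z/13Z)^×| / |⟨10⟩| = 12 / 6 = 2.

2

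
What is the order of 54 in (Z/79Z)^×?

78

The order of 54 must divide φ(79) = 79 − 1 = 78 = 2 · 3 · 13.
Divisors of 78: 1, 2, 3, 6, 13, 26, 39, 78.
Evaluate successive powers at the divisors of 78:
54^1 ≡ 54
54^2 ≡ 72
54^3 ≡ 17
54^6 ≡ 52
54^13 ≡ 24
54^26 ≡ 23
54^39 ≡ 78
54^78 ≡ 1
Hence ord(54) = 78.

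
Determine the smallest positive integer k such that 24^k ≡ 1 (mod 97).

24

Since 24 ∈ (Z/97Z)^×, its order divides φ(97) = 97 − 1 = 96 = 2^5 · 3.
Divisors of 96: 1, 2, 3, 4, 6, 8, 12, 16, 24, 32, 48, 96.
Check 24^d mod 97 for each divisor in increasing order:
24^1 ≡ 24 (mod 97)
24^2 ≡ 91 (mod 97)
24^3 ≡ 50 (mod 97)
24^4 ≡ 36 (mod 97)
24^6 ≡ 75 (mod 97)
24^8 ≡ 35 (mod 97)
24^12 ≡ 96 (mod 97)
24^16 ≡ 61 (mod 97)
24^24 ≡ 1 (mod 97) ✓
The smallest such exponent is 24, so the order of 24 is 24.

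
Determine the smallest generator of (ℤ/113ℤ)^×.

3

φ(113) = 113 − 1 = 112 = 2^4 · 7.
g is a primitive root iff g^(112/q) ≢ 1 (mod 113) for each prime q ∈ {2, 7}.
g = 2: 2^56 ≡ 1 — hits 1, so not a primitive root.
g = 3: 3^56 ≡ 112; 3^16 ≡ 49 — none is 1, so 3 is a primitive root.
Hence the least primitive root of 113 is 3.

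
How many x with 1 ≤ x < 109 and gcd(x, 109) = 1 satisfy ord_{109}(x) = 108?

φ(109) = 109 − 1 = 108 = 2^2 · 3^3.
(Z/109Z)^× is cyclic (|G| = 108); a cyclic group of order m has exactly φ(d) elements of each order d | m, and none otherwise.
108 = 2^2 · 3^3 divides 108, and φ(108) = 36.

36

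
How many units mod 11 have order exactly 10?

4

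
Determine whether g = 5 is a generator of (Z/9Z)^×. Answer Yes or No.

φ(9) = φ(3^2) = 3·(3−1) = 6 = 2 · 3.
Test 5^(6/q) mod 9 for each prime factor q of 6:
5^3 ≡ 8 (mod 9)  [q = 2: ≢ 1 ✓]
5^2 ≡ 7 (mod 9)  [q = 3: ≢ 1 ✓]
Every test exponent gives a nontrivial residue, hence 5 generates the full group.

Yes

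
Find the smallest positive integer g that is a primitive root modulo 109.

φ(109) = 109 − 1 = 108 = 2^2 · 3^3.
Test candidates g = 2, 3, … against the prime factors q ∈ {2, 3} of φ(109): g is a generator iff g^(108/q) ≢ 1 for every such q.
g = 2: 2^54 ≡ 108; 2^36 ≡ 1 — hits 1, so not a primitive root.
g = 3: 3^54 ≡ 1 — hits 1, so not a primitive root.
g = 4: 4^54 ≡ 1 — hits 1, so not a primitive root.
g = 5: 5^54 ≡ 1 — hits 1, so not a primitive root.
g = 6: 6^54 ≡ 108; 6^36 ≡ 63 — none is 1, so 6 is a primitive root.
So 6 is the smallest generator of (Z/109Z)^×.

6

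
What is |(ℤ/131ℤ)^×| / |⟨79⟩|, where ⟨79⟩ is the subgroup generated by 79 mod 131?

Since 79 ∈ (Z/131Z)^×, its order divides φ(131) = 131 − 1 = 130 = 2 · 5 · 13.
Divisors of 130: 1, 2, 5, 10, 13, 26, 65, 130.
Test each divisor d:
79^1 ≡ 79
79^2 ≡ 84
79^5 ≡ 19
79^10 ≡ 99
79^13 ≡ 130
79^26 ≡ 1
So ord_131(79) = 26, hence |⟨79⟩| = 26.
The index is φ(131) / ord(79) = 130 / 26 = 5.

5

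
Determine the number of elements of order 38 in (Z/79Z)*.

0

φ(79) = 79 − 1 = 78 = 2 · 3 · 13.
In a cyclic group of order 78, there are φ(d) elements of order d for each divisor d of 78, and zero for non-divisors.
Here 78 is not a multiple of 38, so there are no elements of order 38.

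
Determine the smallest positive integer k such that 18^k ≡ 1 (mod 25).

4

The order of 18 must divide φ(25) = φ(5^2) = 5·(5−1) = 20 = 2^2 · 5.
Divisors of 20: 1, 2, 4, 5, 10, 20.
Test each divisor d:
18^1 ≡ 18 (mod 25)
18^2 ≡ 24 (mod 25)
18^4 ≡ 1 (mod 25) ✓
So ord_25(18) = 4.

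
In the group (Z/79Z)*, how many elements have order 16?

0

φ(79) = 79 − 1 = 78 = 2 · 3 · 13.
(Z/79Z)^× is cyclic (|G| = 78); a cyclic group of order m has exactly φ(d) elements of each order d | m, and none otherwise.
Since 16 ∤ 78, the count is 0.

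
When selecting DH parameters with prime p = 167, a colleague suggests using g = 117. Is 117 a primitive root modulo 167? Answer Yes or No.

Yes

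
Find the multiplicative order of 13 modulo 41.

40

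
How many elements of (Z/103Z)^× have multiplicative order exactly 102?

32

φ(103) = 103 − 1 = 102 = 2 · 3 · 17.
Since (Z/103Z)^× is cyclic of order 102, the number of elements of order d is φ(d) when d | 102 and 0 otherwise.
102 = 2 · 3 · 17 divides 102, and φ(102) = 32.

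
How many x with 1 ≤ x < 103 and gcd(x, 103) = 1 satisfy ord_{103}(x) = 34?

16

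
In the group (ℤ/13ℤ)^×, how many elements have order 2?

φ(13) = 13 − 1 = 12 = 2^2 · 3.
(Z/13Z)^× is cyclic (|G| = 12); a cyclic group of order m has exactly φ(d) elements of each order d | m, and none otherwise.
2 | 12, and φ(2) = 2 − 1 = 1.

1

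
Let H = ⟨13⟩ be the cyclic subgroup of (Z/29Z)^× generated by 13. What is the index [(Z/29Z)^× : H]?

By Lagrange's theorem, ord_29(13) divides φ(29) = 29 − 1 = 28 = 2^2 · 7.
Divisors of 28: 1, 2, 4, 7, 14, 28.
Test each divisor d:
13^1 ≡ 13 (mod 29)
13^2 ≡ 24 (mod 29)
13^4 ≡ 25 (mod 29)
13^7 ≡ 28 (mod 29)
13^14 ≡ 1 (mod 29) ✓
The order of 13 is 14, so the subgroup it generates has 14 elements.
The index is φ(29) / ord(13) = 28 / 14 = 2.

2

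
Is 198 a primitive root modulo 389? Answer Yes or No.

φ(389) = 389 − 1 = 388 = 2^2 · 97.
An element g generates (Z/389Z)^× iff g^(388/q) ≢ 1 (mod 389) for each prime q ∈ {2, 97}.
198^194 ≡ 388 (mod 389)  [q = 2: ≢ 1 ✓]
198^4 ≡ 223 (mod 389)  [q = 97: ≢ 1 ✓]
None equal 1, so ord_389(198) = 388: 198 is a primitive root.

Yes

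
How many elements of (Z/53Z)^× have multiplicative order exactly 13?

12

φ(53) = 53 − 1 = 52 = 2^2 · 13.
In a cyclic group of order 52, there are φ(d) elements of order d for each divisor d of 52, and zero for non-divisors.
13 | 52, and φ(13) = 13 − 1 = 12.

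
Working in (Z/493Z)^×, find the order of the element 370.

Since 370 ∈ (Z/493Z)^×, its order divides φ(493) = φ(17·29) = (17−1)·(29−1) = 16·28 = 448 = 2^6 · 7.
Divisors of 448: 1, 2, 4, 7, 8, 14, 16, 28, 32, 56, 64, 112, 224, 448.
Check 370^d mod 493 for each divisor in increasing order:
370^1 ≡ 370
370^2 ≡ 339
370^4 ≡ 52
370^7 ≡ 463
370^8 ≡ 239
370^14 ≡ 407
370^16 ≡ 426
370^28 ≡ 1
The smallest such exponent is 28, so the order of 370 is 28.

28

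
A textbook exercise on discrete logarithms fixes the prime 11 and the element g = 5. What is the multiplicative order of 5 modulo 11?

5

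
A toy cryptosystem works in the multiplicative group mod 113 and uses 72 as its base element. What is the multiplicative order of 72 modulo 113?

56

ord(72) | φ(113) = 113 − 1 = 112 = 2^4 · 7.
Divisors of 112: 1, 2, 4, 7, 8, 14, 16, 28, 56, 112.
Evaluate successive powers at the divisors of 112:
72^1 ≡ 72 (mod 113)
72^2 ≡ 99 (mod 113)
72^4 ≡ 83 (mod 113)
72^7 ≡ 69 (mod 113)
72^8 ≡ 109 (mod 113)
72^14 ≡ 15 (mod 113)
72^16 ≡ 16 (mod 113)
72^28 ≡ 112 (mod 113)
72^56 ≡ 1 (mod 113) ✓
Therefore the multiplicative order of 72 modulo 113 is 56.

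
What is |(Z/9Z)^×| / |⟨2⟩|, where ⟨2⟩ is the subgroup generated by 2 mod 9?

1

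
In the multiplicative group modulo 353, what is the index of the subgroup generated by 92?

ord(92) | φ(353) = 353 − 1 = 352 = 2^5 · 11.
Divisors of 352: 1, 2, 4, 8, 11, 16, 22, 32, 44, 88, 176, 352.
Check 92^d mod 353 for each divisor in increasing order:
92^1 ≡ 92
92^2 ≡ 345
92^4 ≡ 64
92^8 ≡ 213
92^11 ≡ 317
92^16 ≡ 185
92^22 ≡ 237
92^32 ≡ 337
92^44 ≡ 42
92^88 ≡ 352
92^176 ≡ 1
So ord_353(92) = 176, hence |⟨92⟩| = 176.
Index = |(Z/353Z)^×| / |⟨92⟩| = 352 / 176 = 2.

2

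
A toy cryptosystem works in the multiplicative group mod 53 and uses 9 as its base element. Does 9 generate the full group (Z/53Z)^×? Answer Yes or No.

φ(53) = 53 − 1 = 52 = 2^2 · 13.
It suffices to check that the order of 9 is not a proper divisor of 52: compute 9^(52/q) for q ∈ {2, 13}.
9^26 ≡ 1 (mod 53)  [q = 2: ≡ 1 ✗]
9^4 ≡ 42 (mod 53)  [q = 13: ≢ 1 ✓]
Since 9^26 ≡ 1, the order of 9 divides 26 < 52, so 9 is not a primitive root.

No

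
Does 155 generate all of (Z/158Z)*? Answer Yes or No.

φ(158) = φ(2)·φ(79) = 1·78 = 78 = 2 · 3 · 13.
155 is a primitive root mod 158 iff 155^(φ(158)/q) ≢ 1 for every prime q | φ(158), i.e. q ∈ {2, 3, 13}.
155^39 ≡ 1 (mod 158)  [q = 2: ≡ 1 ✗]
155^26 ≡ 23 (mod 158)  [q = 3: ≢ 1 ✓]
155^6 ≡ 97 (mod 158)  [q = 13: ≢ 1 ✓]
155^39 ≡ 1 shows ord(155) | 39, strictly less than φ(158); not a primitive root.

No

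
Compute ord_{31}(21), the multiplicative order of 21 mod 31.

30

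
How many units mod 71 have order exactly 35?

24

φ(71) = 71 − 1 = 70 = 2 · 5 · 7.
In a cyclic group of order 70, there are φ(d) elements of order d for each divisor d of 70, and zero for non-divisors.
35 = 5 · 7 divides 70, and φ(35) = 24.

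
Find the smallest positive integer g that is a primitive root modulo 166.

5

φ(166) = φ(2)·φ(83) = 1·82 = 82 = 2 · 41.
g is a primitive root iff g^(82/q) ≢ 1 (mod 166) for each prime q ∈ {2, 41}.
g = 2: gcd(2, 166) = 2 > 1, not a unit — skip.
g = 3: 3^41 ≡ 1 — hits 1, so not a primitive root.
g = 4: gcd(4, 166) = 2 > 1, not a unit — skip.
g = 5: 5^41 ≡ 165; 5^2 ≡ 25 — none is 1, so 5 is a primitive root.
So 5 is the smallest generator of (Z/166Z)^×.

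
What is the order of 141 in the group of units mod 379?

The order of 141 must divide φ(379) = 379 − 1 = 378 = 2 · 3^3 · 7.
Divisors of 378: 1, 2, 3, 6, 7, 9, 14, 18, 21, 27, 42, 54, 63, 126, 189, 378.
Compute 141^d (mod 379) for the divisors d until we hit 1:
141^1 ≡ 141
141^2 ≡ 173
141^3 ≡ 137
141^6 ≡ 198
141^7 ≡ 251
141^9 ≡ 217
141^14 ≡ 87
141^18 ≡ 93
141^21 ≡ 234
141^27 ≡ 94
141^42 ≡ 180
141^54 ≡ 119
141^63 ≡ 51
141^126 ≡ 327
141^189 ≡ 1
So ord_379(141) = 189.

189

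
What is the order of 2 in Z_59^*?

Since 2 ∈ (Z/59Z)^×, its order divides φ(59) = 59 − 1 = 58 = 2 · 29.
Divisors of 58: 1, 2, 29, 58.
Evaluate successive powers at the divisors of 58:
2^1 ≡ 2
2^2 ≡ 4
2^29 ≡ 58
2^58 ≡ 1
Therefore the multiplicative order of 2 modulo 59 is 58.

58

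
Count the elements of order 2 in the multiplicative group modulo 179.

1

φ(179) = 179 − 1 = 178 = 2 · 89.
Since (Z/179Z)^× is cyclic of order 178, the number of elements of order d is φ(d) when d | 178 and 0 otherwise.
2 | 178, and φ(2) = 2 − 1 = 1.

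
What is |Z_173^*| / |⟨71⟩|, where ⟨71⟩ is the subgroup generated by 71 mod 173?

ord(71) | φ(173) = 173 − 1 = 172 = 2^2 · 43.
Divisors of 172: 1, 2, 4, 43, 86, 172.
Check 71^d mod 173 for each divisor in increasing order:
71^1 ≡ 71 (mod 173)
71^2 ≡ 24 (mod 173)
71^4 ≡ 57 (mod 173)
71^43 ≡ 93 (mod 173)
71^86 ≡ 172 (mod 173)
71^172 ≡ 1 (mod 173) ✓
The order of 71 is 172, so the subgroup it generates has 172 elements.
[(Z/173Z)^× : ⟨71⟩] = 172/172 = 1.

1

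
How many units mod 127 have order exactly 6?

φ(127) = 127 − 1 = 126 = 2 · 3^2 · 7.
(Z/127Z)^× is cyclic (|G| = 126); a cyclic group of order m has exactly φ(d) elements of each order d | m, and none otherwise.
6 = 2 · 3 divides 126, and φ(6) = 2.

2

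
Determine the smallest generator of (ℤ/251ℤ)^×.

6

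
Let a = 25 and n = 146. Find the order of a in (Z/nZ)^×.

The order of 25 must divide φ(146) = φ(2)·φ(73) = 1·72 = 72 = 2^3 · 3^2.
Divisors of 72: 1, 2, 3, 4, 6, 8, 9, 12, 18, 24, 36, 72.
Test each divisor d:
25^1 ≡ 25 (mod 146)
25^2 ≡ 41 (mod 146)
25^3 ≡ 3 (mod 146)
25^4 ≡ 75 (mod 146)
25^6 ≡ 9 (mod 146)
25^8 ≡ 77 (mod 146)
25^9 ≡ 27 (mod 146)
25^12 ≡ 81 (mod 146)
25^18 ≡ 145 (mod 146)
25^24 ≡ 137 (mod 146)
25^36 ≡ 1 (mod 146) ✓
The smallest such exponent is 36, so the order of 25 is 36.

36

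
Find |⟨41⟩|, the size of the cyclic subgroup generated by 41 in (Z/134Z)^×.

66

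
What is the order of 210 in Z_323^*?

16

The order of 210 must divide φ(323) = φ(17·19) = (17−1)·(19−1) = 16·18 = 288 = 2^5 · 3^2.
Divisors of 288: 1, 2, 3, 4, 6, 8, 9, 12, 16, 18, 24, 32, 36, 48, 72, 96, 144, 288.
Compute 210^d (mod 323) for the divisors d until we hit 1:
210^1 ≡ 210
210^2 ≡ 172
210^3 ≡ 267
210^4 ≡ 191
210^6 ≡ 229
210^8 ≡ 305
210^9 ≡ 96
210^12 ≡ 115
210^16 ≡ 1
The smallest such exponent is 16, so the order of 210 is 16.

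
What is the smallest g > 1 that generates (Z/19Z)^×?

2

φ(19) = 19 − 1 = 18 = 2 · 3^2.
g is a primitive root iff g^(18/q) ≢ 1 (mod 19) for each prime q ∈ {2, 3}.
g = 2: 2^9 ≡ 18; 2^6 ≡ 7 — none is 1, so 2 is a primitive root.
Hence the least primitive root of 19 is 2.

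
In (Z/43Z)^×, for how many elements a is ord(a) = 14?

6

φ(43) = 43 − 1 = 42 = 2 · 3 · 7.
(Z/43Z)^× is cyclic (|G| = 42); a cyclic group of order m has exactly φ(d) elements of each order d | m, and none otherwise.
14 = 2 · 7 divides 42, and φ(14) = 6.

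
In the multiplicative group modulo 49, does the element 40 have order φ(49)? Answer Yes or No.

φ(49) = φ(7^2) = 7·(7−1) = 42 = 2 · 3 · 7.
40 is a primitive root mod 49 iff 40^(φ(49)/q) ≢ 1 for every prime q | φ(49), i.e. q ∈ {2, 3, 7}.
40^21 ≡ 48 (mod 49)  [q = 2: ≢ 1 ✓]
40^14 ≡ 18 (mod 49)  [q = 3: ≢ 1 ✓]
40^6 ≡ 36 (mod 49)  [q = 7: ≢ 1 ✓]
All checks pass, so 40 has order 42 and is a primitive root modulo 49.

Yes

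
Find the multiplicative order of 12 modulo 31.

By Lagrange's theorem, ord_31(12) divides φ(31) = 31 − 1 = 30 = 2 · 3 · 5.
Divisors of 30: 1, 2, 3, 5, 6, 10, 15, 30.
Compute 12^d (mod 31) for the divisors d until we hit 1:
12^1 ≡ 12 (mod 31)
12^2 ≡ 20 (mod 31)
12^3 ≡ 23 (mod 31)
12^5 ≡ 26 (mod 31)
12^6 ≡ 2 (mod 31)
12^10 ≡ 25 (mod 31)
12^15 ≡ 30 (mod 31)
12^30 ≡ 1 (mod 31) ✓
Therefore the multiplicative order of 12 modulo 31 is 30.

30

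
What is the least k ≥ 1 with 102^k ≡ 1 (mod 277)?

ord(102) | φ(277) = 277 − 1 = 276 = 2^2 · 3 · 23.
Divisors of 276: 1, 2, 3, 4, 6, 12, 23, 46, 69, 92, 138, 276.
Check 102^d mod 277 for each divisor in increasing order:
102^1 ≡ 102 (mod 277)
102^2 ≡ 155 (mod 277)
102^3 ≡ 21 (mod 277)
102^4 ≡ 203 (mod 277)
102^6 ≡ 164 (mod 277)
102^12 ≡ 27 (mod 277)
102^23 ≡ 276 (mod 277)
102^46 ≡ 1 (mod 277) ✓
Therefore the multiplicative order of 102 modulo 277 is 46.

46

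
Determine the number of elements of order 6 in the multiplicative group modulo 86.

φ(86) = φ(2)·φ(43) = 1·42 = 42 = 2 · 3 · 7.
In a cyclic group of order 42, there are φ(d) elements of order d for each divisor d of 42, and zero for non-divisors.
6 = 2 · 3 divides 42, and φ(6) = 2.

2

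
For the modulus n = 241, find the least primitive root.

φ(241) = 241 − 1 = 240 = 2^4 · 3 · 5.
Test candidates g = 2, 3, … against the prime factors q ∈ {2, 3, 5} of φ(241): g is a generator iff g^(240/q) ≢ 1 for every such q.
g = 2: 2^120 ≡ 1 — hits 1, so not a primitive root.
g = 3: 3^120 ≡ 1 — hits 1, so not a primitive root.
g = 4: 4^120 ≡ 1 — hits 1, so not a primitive root.
g = 5: 5^120 ≡ 1 — hits 1, so not a primitive root.
g = 6: 6^120 ≡ 1 — hits 1, so not a primitive root.
g = 7: 7^120 ≡ 240; 7^80 ≡ 15; 7^48 ≡ 91 — none is 1, so 7 is a primitive root.
Hence the least primitive root of 241 is 7.

7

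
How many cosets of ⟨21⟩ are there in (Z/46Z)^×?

By Lagrange's theorem, ord_46(21) divides φ(46) = φ(2)·φ(23) = 1·22 = 22 = 2 · 11.
Divisors of 22: 1, 2, 11, 22.
Evaluate successive powers at the divisors of 22:
21^1 ≡ 21 (mod 46)
21^2 ≡ 27 (mod 46)
21^11 ≡ 45 (mod 46)
21^22 ≡ 1 (mod 46) ✓
Thus |⟨21⟩| = ord(21) = 22.
[(Z/46Z)^× : ⟨21⟩] = 22/22 = 1.

1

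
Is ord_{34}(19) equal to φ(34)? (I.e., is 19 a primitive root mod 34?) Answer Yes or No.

No

φ(34) = φ(2)·φ(17) = 1·16 = 16 = 2^4.
Test 19^(16/q) mod 34 for each prime factor q of 16:
19^8 ≡ 1 (mod 34)  [q = 2: ≡ 1 ✗]
The check at q = 2 fails, so 19 generates a proper subgroup.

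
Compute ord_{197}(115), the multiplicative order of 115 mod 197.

The order of 115 must divide φ(197) = 197 − 1 = 196 = 2^2 · 7^2.
Divisors of 196: 1, 2, 4, 7, 14, 28, 49, 98, 196.
Evaluate successive powers at the divisors of 196:
115^1 ≡ 115
115^2 ≡ 26
115^4 ≡ 85
115^7 ≡ 20
115^14 ≡ 6
115^28 ≡ 36
115^49 ≡ 183
115^98 ≡ 196
115^196 ≡ 1
Therefore the multiplicative order of 115 modulo 197 is 196.

196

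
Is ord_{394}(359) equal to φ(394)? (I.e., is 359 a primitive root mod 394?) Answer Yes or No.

Yes

φ(394) = φ(2)·φ(197) = 1·196 = 196 = 2^2 · 7^2.
Test 359^(196/q) mod 394 for each prime factor q of 196:
359^98 ≡ 393 (mod 394)  [q = 2: ≢ 1 ✓]
359^28 ≡ 361 (mod 394)  [q = 7: ≢ 1 ✓]
None equal 1, so ord_394(359) = 196: 359 is a primitive root.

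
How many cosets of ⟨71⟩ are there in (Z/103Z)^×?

1

ord(71) | φ(103) = 103 − 1 = 102 = 2 · 3 · 17.
Divisors of 102: 1, 2, 3, 6, 17, 34, 51, 102.
Evaluate successive powers at the divisors of 102:
71^1 ≡ 71
71^2 ≡ 97
71^3 ≡ 89
71^6 ≡ 93
71^17 ≡ 57
71^34 ≡ 56
71^51 ≡ 102
71^102 ≡ 1
So ord_103(71) = 102, hence |⟨71⟩| = 102.
[(Z/103Z)^× : ⟨71⟩] = 102/102 = 1.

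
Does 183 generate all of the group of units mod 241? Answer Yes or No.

No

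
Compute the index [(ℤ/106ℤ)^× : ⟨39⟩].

By Lagrange's theorem, ord_106(39) divides φ(106) = φ(2)·φ(53) = 1·52 = 52 = 2^2 · 13.
Divisors of 52: 1, 2, 4, 13, 26, 52.
Evaluate successive powers at the divisors of 52:
39^1 ≡ 39
39^2 ≡ 37
39^4 ≡ 97
39^13 ≡ 83
39^26 ≡ 105
39^52 ≡ 1
Thus |⟨39⟩| = ord(39) = 52.
Index = |(Z/106Z)^×| / |⟨39⟩| = 52 / 52 = 1.

1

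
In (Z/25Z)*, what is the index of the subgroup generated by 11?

The order of 11 must divide φ(25) = φ(5^2) = 5·(5−1) = 20 = 2^2 · 5.
Divisors of 20: 1, 2, 4, 5, 10, 20.
Compute 11^d (mod 25) for the divisors d until we hit 1:
11^1 ≡ 11
11^2 ≡ 21
11^4 ≡ 16
11^5 ≡ 1
The order of 11 is 5, so the subgroup it generates has 5 elements.
Index = |(Z/25Z)^×| / |⟨11⟩| = 20 / 5 = 4.

4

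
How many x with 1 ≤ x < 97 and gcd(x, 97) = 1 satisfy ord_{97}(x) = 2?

1

φ(97) = 97 − 1 = 96 = 2^5 · 3.
Since (Z/97Z)^× is cyclic of order 96, the number of elements of order d is φ(d) when d | 96 and 0 otherwise.
2 | 96, and φ(2) = 2 − 1 = 1.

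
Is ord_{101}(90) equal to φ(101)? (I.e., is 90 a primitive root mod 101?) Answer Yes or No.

φ(101) = 101 − 1 = 100 = 2^2 · 5^2.
An element g generates (Z/101Z)^× iff g^(100/q) ≢ 1 (mod 101) for each prime q ∈ {2, 5}.
90^50 ≡ 100 (mod 101)  [q = 2: ≢ 1 ✓]
90^20 ≡ 87 (mod 101)  [q = 5: ≢ 1 ✓]
Every test exponent gives a nontrivial residue, hence 90 generates the full group.

Yes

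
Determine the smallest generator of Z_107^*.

φ(107) = 107 − 1 = 106 = 2 · 53.
Test candidates g = 2, 3, … against the prime factors q ∈ {2, 53} of φ(107): g is a generator iff g^(106/q) ≢ 1 for every such q.
g = 2: 2^53 ≡ 106; 2^2 ≡ 4 — none is 1, so 2 is a primitive root.
The smallest primitive root modulo 107 is 2.

2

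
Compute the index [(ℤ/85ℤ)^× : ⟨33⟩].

16

ord(33) | φ(85) = φ(5·17) = (5−1)·(17−1) = 4·16 = 64 = 2^6.
Divisors of 64: 1, 2, 4, 8, 16, 32, 64.
Compute 33^d (mod 85) for the divisors d until we hit 1:
33^1 ≡ 33
33^2 ≡ 69
33^4 ≡ 1
So ord_85(33) = 4, hence |⟨33⟩| = 4.
The index is φ(85) / ord(33) = 64 / 4 = 16.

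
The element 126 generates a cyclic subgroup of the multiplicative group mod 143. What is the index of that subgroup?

8

By Lagrange's theorem, ord_143(126) divides φ(143) = φ(11·13) = (11−1)·(13−1) = 10·12 = 120 = 2^3 · 3 · 5.
Divisors of 120: 1, 2, 3, 4, 5, 6, 8, 10, 12, 15, 20, 24, 30, 40, 60, 120.
Test each divisor d:
126^1 ≡ 126
126^2 ≡ 3
126^3 ≡ 92
126^4 ≡ 9
126^5 ≡ 133
126^6 ≡ 27
126^8 ≡ 81
126^10 ≡ 100
126^12 ≡ 14
126^15 ≡ 1
So ord_143(126) = 15, hence |⟨126⟩| = 15.
[(Z/143Z)^× : ⟨126⟩] = 120/15 = 8.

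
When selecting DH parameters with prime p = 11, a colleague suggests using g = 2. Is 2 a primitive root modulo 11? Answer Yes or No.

Yes

φ(11) = 11 − 1 = 10 = 2 · 5.
Test 2^(10/q) mod 11 for each prime factor q of 10:
2^5 ≡ 10 (mod 11)  [q = 2: ≢ 1 ✓]
2^2 ≡ 4 (mod 11)  [q = 5: ≢ 1 ✓]
All checks pass, so 2 has order 10 and is a primitive root modulo 11.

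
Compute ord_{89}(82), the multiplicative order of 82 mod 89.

Since 82 ∈ (Z/89Z)^×, its order divides φ(89) = 89 − 1 = 88 = 2^3 · 11.
Divisors of 88: 1, 2, 4, 8, 11, 22, 44, 88.
Evaluate successive powers at the divisors of 88:
82^1 ≡ 82 (mod 89)
82^2 ≡ 49 (mod 89)
82^4 ≡ 87 (mod 89)
82^8 ≡ 4 (mod 89)
82^11 ≡ 52 (mod 89)
82^22 ≡ 34 (mod 89)
82^44 ≡ 88 (mod 89)
82^88 ≡ 1 (mod 89) ✓
The smallest such exponent is 88, so the order of 82 is 88.

88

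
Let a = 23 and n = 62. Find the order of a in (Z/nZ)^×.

ord(23) | φ(62) = φ(2)·φ(31) = 1·30 = 30 = 2 · 3 · 5.
Divisors of 30: 1, 2, 3, 5, 6, 10, 15, 30.
Check 23^d mod 62 for each divisor in increasing order:
23^1 ≡ 23
23^2 ≡ 33
23^3 ≡ 15
23^5 ≡ 61
23^6 ≡ 39
23^10 ≡ 1
Therefore the multiplicative order of 23 modulo 62 is 10.

10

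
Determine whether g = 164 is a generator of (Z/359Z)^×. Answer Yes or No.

φ(359) = 359 − 1 = 358 = 2 · 179.
164 is a primitive root mod 359 iff 164^(φ(359)/q) ≢ 1 for every prime q | φ(359), i.e. q ∈ {2, 179}.
164^179 ≡ 1 (mod 359)  [q = 2: ≡ 1 ✗]
164^2 ≡ 330 (mod 359)  [q = 179: ≢ 1 ✓]
The check at q = 2 fails, so 164 generates a proper subgroup.

No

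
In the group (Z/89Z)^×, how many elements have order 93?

0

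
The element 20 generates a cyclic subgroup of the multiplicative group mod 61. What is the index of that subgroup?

12

Since 20 ∈ (Z/61Z)^×, its order divides φ(61) = 61 − 1 = 60 = 2^2 · 3 · 5.
Divisors of 60: 1, 2, 3, 4, 5, 6, 10, 12, 15, 20, 30, 60.
Test each divisor d:
20^1 ≡ 20 (mod 61)
20^2 ≡ 34 (mod 61)
20^3 ≡ 9 (mod 61)
20^4 ≡ 58 (mod 61)
20^5 ≡ 1 (mod 61) ✓
Thus |⟨20⟩| = ord(20) = 5.
Index = |(Z/61Z)^×| / |⟨20⟩| = 60 / 5 = 12.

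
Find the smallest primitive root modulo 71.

φ(71) = 71 − 1 = 70 = 2 · 5 · 7.
g is a primitive root iff g^(70/q) ≢ 1 (mod 71) for each prime q ∈ {2, 5, 7}.
g = 2: 2^35 ≡ 1 — hits 1, so not a primitive root.
g = 3: 3^35 ≡ 1 — hits 1, so not a primitive root.
g = 4: 4^35 ≡ 1 — hits 1, so not a primitive root.
g = 5: 5^35 ≡ 1 — hits 1, so not a primitive root.
g = 6: 6^35 ≡ 1 — hits 1, so not a primitive root.
g = 7: 7^35 ≡ 70; 7^14 ≡ 54; 7^10 ≡ 45 — none is 1, so 7 is a primitive root.
So 7 is the smallest generator of (Z/71Z)^×.

7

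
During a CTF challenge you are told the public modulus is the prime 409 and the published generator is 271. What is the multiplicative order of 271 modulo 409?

Since 271 ∈ (Z/409Z)^×, its order divides φ(409) = 409 − 1 = 408 = 2^3 · 3 · 17.
Divisors of 408: 1, 2, 3, 4, 6, 8, 12, 17, 24, 34, 51, 68, 102, 136, 204, 408.
Test each divisor d:
271^1 ≡ 271
271^2 ≡ 230
271^3 ≡ 162
271^4 ≡ 139
271^6 ≡ 68
271^8 ≡ 98
271^12 ≡ 125
271^17 ≡ 217
271^24 ≡ 83
271^34 ≡ 54
271^51 ≡ 266
271^68 ≡ 53
271^102 ≡ 408
271^136 ≡ 355
271^204 ≡ 1
So ord_409(271) = 204.

204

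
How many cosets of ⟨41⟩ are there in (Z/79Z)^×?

3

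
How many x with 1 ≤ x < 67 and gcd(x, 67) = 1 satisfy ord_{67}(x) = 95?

φ(67) = 67 − 1 = 66 = 2 · 3 · 11.
In a cyclic group of order 66, there are φ(d) elements of order d for each divisor d of 66, and zero for non-divisors.
Since 95 ∤ 66, the count is 0.

0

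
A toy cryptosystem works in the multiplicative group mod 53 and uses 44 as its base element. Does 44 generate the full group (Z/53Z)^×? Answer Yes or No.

No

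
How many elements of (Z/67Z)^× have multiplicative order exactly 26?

0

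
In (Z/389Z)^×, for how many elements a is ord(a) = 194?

φ(389) = 389 − 1 = 388 = 2^2 · 97.
Since (Z/389Z)^× is cyclic of order 388, the number of elements of order d is φ(d) when d | 388 and 0 otherwise.
194 = 2 · 97 divides 388, and φ(194) = 96.

96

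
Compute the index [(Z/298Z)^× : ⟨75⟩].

By Lagrange's theorem, ord_298(75) divides φ(298) = φ(2)·φ(149) = 1·148 = 148 = 2^2 · 37.
Divisors of 148: 1, 2, 4, 37, 74, 148.
Evaluate successive powers at the divisors of 148:
75^1 ≡ 75 (mod 298)
75^2 ≡ 261 (mod 298)
75^4 ≡ 177 (mod 298)
75^37 ≡ 193 (mod 298)
75^74 ≡ 297 (mod 298)
75^148 ≡ 1 (mod 298) ✓
The order of 75 is 148, so the subgroup it generates has 148 elements.
[(Z/298Z)^× : ⟨75⟩] = 148/148 = 1.

1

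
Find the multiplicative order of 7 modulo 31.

15

By Lagrange's theorem, ord_31(7) divides φ(31) = 31 − 1 = 30 = 2 · 3 · 5.
Divisors of 30: 1, 2, 3, 5, 6, 10, 15, 30.
Check 7^d mod 31 for each divisor in increasing order:
7^1 ≡ 7 (mod 31)
7^2 ≡ 18 (mod 31)
7^3 ≡ 2 (mod 31)
7^5 ≡ 5 (mod 31)
7^6 ≡ 4 (mod 31)
7^10 ≡ 25 (mod 31)
7^15 ≡ 1 (mod 31) ✓
Hence ord(7) = 15.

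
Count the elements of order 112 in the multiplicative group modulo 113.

48

φ(113) = 113 − 1 = 112 = 2^4 · 7.
In a cyclic group of order 112, there are φ(d) elements of order d for each divisor d of 112, and zero for non-divisors.
112 = 2^4 · 7 divides 112, and φ(112) = 48.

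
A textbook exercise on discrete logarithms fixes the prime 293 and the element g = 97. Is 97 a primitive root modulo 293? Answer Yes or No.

φ(293) = 293 − 1 = 292 = 2^2 · 73.
Test 97^(292/q) mod 293 for each prime factor q of 292:
97^146 ≡ 1 (mod 293)  [q = 2: ≡ 1 ✗]
97^4 ≡ 210 (mod 293)  [q = 73: ≢ 1 ✓]
Since 97^146 ≡ 1, the order of 97 divides 146 < 292, so 97 is not a primitive root.

No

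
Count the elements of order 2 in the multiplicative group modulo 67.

1

φ(67) = 67 − 1 = 66 = 2 · 3 · 11.
In a cyclic group of order 66, there are φ(d) elements of order d for each divisor d of 66, and zero for non-divisors.
2 | 66, and φ(2) = 2 − 1 = 1.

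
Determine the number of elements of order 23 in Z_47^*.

φ(47) = 47 − 1 = 46 = 2 · 23.
Since (Z/47Z)^× is cyclic of order 46, the number of elements of order d is φ(d) when d | 46 and 0 otherwise.
23 | 46, and φ(23) = 23 − 1 = 22.

22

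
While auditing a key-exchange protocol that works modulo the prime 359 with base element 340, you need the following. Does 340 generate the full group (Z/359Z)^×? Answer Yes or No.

No

φ(359) = 359 − 1 = 358 = 2 · 179.
It suffices to check that the order of 340 is not a proper divisor of 358: compute 340^(358/q) for q ∈ {2, 179}.
340^179 ≡ 1 (mod 359)  [q = 2: ≡ 1 ✗]
340^2 ≡ 2 (mod 359)  [q = 179: ≢ 1 ✓]
340^179 ≡ 1 shows ord(340) | 179, strictly less than φ(359); not a primitive root.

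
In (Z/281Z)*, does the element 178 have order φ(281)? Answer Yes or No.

Yes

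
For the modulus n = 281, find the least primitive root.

φ(281) = 281 − 1 = 280 = 2^3 · 5 · 7.
g is a primitive root iff g^(280/q) ≢ 1 (mod 281) for each prime q ∈ {2, 5, 7}.
g = 2: 2^140 ≡ 1 — hits 1, so not a primitive root.
g = 3: 3^140 ≡ 280; 3^56 ≡ 86; 3^40 ≡ 249 — none is 1, so 3 is a primitive root.
Hence the least primitive root of 281 is 3.

3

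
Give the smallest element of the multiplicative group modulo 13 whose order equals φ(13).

2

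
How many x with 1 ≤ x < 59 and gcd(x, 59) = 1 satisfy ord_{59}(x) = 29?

28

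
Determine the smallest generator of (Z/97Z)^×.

5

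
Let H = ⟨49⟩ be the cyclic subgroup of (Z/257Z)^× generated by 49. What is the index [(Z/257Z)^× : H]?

2

By Lagrange's theorem, ord_257(49) divides φ(257) = 257 − 1 = 256 = 2^8.
Divisors of 256: 1, 2, 4, 8, 16, 32, 64, 128, 256.
Compute 49^d (mod 257) for the divisors d until we hit 1:
49^1 ≡ 49 (mod 257)
49^2 ≡ 88 (mod 257)
49^4 ≡ 34 (mod 257)
49^8 ≡ 128 (mod 257)
49^16 ≡ 193 (mod 257)
49^32 ≡ 241 (mod 257)
49^64 ≡ 256 (mod 257)
49^128 ≡ 1 (mod 257) ✓
So ord_257(49) = 128, hence |⟨49⟩| = 128.
[(Z/257Z)^× : ⟨49⟩] = 256/128 = 2.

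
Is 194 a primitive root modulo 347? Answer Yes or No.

φ(347) = 347 − 1 = 346 = 2 · 173.
It suffices to check that the order of 194 is not a proper divisor of 346: compute 194^(346/q) for q ∈ {2, 173}.
194^173 ≡ 1 (mod 347)  [q = 2: ≡ 1 ✗]
194^2 ≡ 160 (mod 347)  [q = 173: ≢ 1 ✓]
Since 194^173 ≡ 1, the order of 194 divides 173 < 346, so 194 is not a primitive root.

No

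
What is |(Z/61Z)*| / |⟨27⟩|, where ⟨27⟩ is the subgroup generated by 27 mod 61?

6

Since 27 ∈ (Z/61Z)^×, its order divides φ(61) = 61 − 1 = 60 = 2^2 · 3 · 5.
Divisors of 60: 1, 2, 3, 4, 5, 6, 10, 12, 15, 20, 30, 60.
Evaluate successive powers at the divisors of 60:
27^1 ≡ 27 (mod 61)
27^2 ≡ 58 (mod 61)
27^3 ≡ 41 (mod 61)
27^4 ≡ 9 (mod 61)
27^5 ≡ 60 (mod 61)
27^6 ≡ 34 (mod 61)
27^10 ≡ 1 (mod 61) ✓
The order of 27 is 10, so the subgroup it generates has 10 elements.
Index = |(Z/61Z)^×| / |⟨27⟩| = 60 / 10 = 6.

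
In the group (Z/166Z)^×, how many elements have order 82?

40

φ(166) = φ(2)·φ(83) = 1·82 = 82 = 2 · 41.
Since (Z/166Z)^× is cyclic of order 82, the number of elements of order d is φ(d) when d | 82 and 0 otherwise.
82 = 2 · 41 divides 82, and φ(82) = 40.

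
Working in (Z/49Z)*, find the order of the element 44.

ord(44) | φ(49) = φ(7^2) = 7·(7−1) = 42 = 2 · 3 · 7.
Divisors of 42: 1, 2, 3, 6, 7, 14, 21, 42.
Check 44^d mod 49 for each divisor in increasing order:
44^1 ≡ 44
44^2 ≡ 25
44^3 ≡ 22
44^6 ≡ 43
44^7 ≡ 30
44^14 ≡ 18
44^21 ≡ 1
Therefore the multiplicative order of 44 modulo 49 is 21.

21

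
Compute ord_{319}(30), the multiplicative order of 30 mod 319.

The order of 30 must divide φ(319) = φ(11·29) = (11−1)·(29−1) = 10·28 = 280 = 2^3 · 5 · 7.
Divisors of 280: 1, 2, 4, 5, 7, 8, 10, 14, 20, 28, 35, 40, 56, 70, 140, 280.
Check 30^d mod 319 for each divisor in increasing order:
30^1 ≡ 30 (mod 319)
30^2 ≡ 262 (mod 319)
30^4 ≡ 59 (mod 319)
30^5 ≡ 175 (mod 319)
30^7 ≡ 233 (mod 319)
30^8 ≡ 291 (mod 319)
30^10 ≡ 1 (mod 319) ✓
Hence ord(30) = 10.

10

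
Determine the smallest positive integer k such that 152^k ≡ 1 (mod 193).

The order of 152 must divide φ(193) = 193 − 1 = 192 = 2^6 · 3.
Divisors of 192: 1, 2, 3, 4, 6, 8, 12, 16, 24, 32, 48, 64, 96, 192.
Evaluate successive powers at the divisors of 192:
152^1 ≡ 152
152^2 ≡ 137
152^3 ≡ 173
152^4 ≡ 48
152^6 ≡ 14
152^8 ≡ 181
152^12 ≡ 3
152^16 ≡ 144
152^24 ≡ 9
152^32 ≡ 85
152^48 ≡ 81
152^64 ≡ 84
152^96 ≡ 192
152^192 ≡ 1
Hence ord(152) = 192.

192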